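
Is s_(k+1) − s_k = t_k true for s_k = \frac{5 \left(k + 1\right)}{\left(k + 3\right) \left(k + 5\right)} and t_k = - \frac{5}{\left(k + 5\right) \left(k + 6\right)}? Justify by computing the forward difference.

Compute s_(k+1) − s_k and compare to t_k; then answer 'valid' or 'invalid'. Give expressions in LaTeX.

Invalid: residual \frac{10 \left(2 k + 9\right)}{k^{4} + 18 k^{3} + 119 k^{2} + 342 k + 360} ≠ 0.

s_(k+1) = 5*(k + 2)/((k + 4)*(k + 6))
s_(k+1) − s_k = 5*(-k**2 - 3*k + 6)/(k**4 + 18*k**3 + 119*k**2 + 342*k + 360)
(s_(k+1) − s_k) − t_k = 10*(2*k + 9)/(k**4 + 18*k**3 + 119*k**2 + 342*k + 360)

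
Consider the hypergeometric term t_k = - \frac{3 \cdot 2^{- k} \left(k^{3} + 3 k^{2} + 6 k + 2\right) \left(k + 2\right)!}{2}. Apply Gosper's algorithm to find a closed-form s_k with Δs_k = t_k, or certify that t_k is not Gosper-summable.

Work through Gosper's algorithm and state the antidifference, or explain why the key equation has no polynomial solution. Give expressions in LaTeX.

s_k = - 3 \cdot 2^{- k} \left(k - 1\right) \left(k + 1\right) \left(k + 2\right)!

The ratio is (k**4 + 9*k**3 + 33*k**2 + 57*k + 36)/(2*(k**3 + 3*k**2 + 6*k + 2)).
Gosper form: A/B · C(k+1)/C(k) with A=k/2 + 3/2, B=1, C=k**3 + 3*k**2 + 6*k + 2.
Key eq: (k/2 + 3/2)·f(k+1) = (1)·f(k) + (k**3 + 3*k**2 + 6*k + 2).
Degrees (1,0,3) ⇒ d ≤ 2.
Solving with deg f ≤ 2: f(k) = 2*(k - 1)*(k + 1).
Get s_k = R·t_k = -3*(k - 1)*(k + 1)*factorial(k + 2)/2**k with R(k) = B(k−1)f(k)/C(k) = 2*(k - 1)*(k + 1)/(k**3 + 3*k**2 + 6*k + 2).
s_(k+1) − s_k = -3*(k**3 + 3*k**2 + 6*k + 2)*factorial(k + 2)/(2*2**k) = t_k.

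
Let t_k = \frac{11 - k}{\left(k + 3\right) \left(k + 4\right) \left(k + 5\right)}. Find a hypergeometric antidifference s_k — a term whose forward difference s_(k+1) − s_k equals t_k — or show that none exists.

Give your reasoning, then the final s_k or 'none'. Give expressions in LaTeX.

Step 1: r(k) = (k - 10)*(k + 3)/((k - 11)*(k + 6)).
Factor: A=k + 3; B=k + 6; C=k - 11.
Set up (k + 3)·f(k+1) − (k + 5)·f(k) − (k - 11) = 0.
Bound: deg f ≤ 2.
Solving with deg f ≤ 2: f(k) = -k*(k + 10)/3.
So s_k = (B(k−1)f/C)·t_k = (-k*(k + 5)*(k + 10)/(3*(k - 11)))·t_k = k*(k + 10)/(3*(k + 3)*(k + 4)).
Verify: (11 - k)/(k**3 + 12*k**2 + 47*k + 60) matches t_k.

s_k = \frac{k \left(k + 10\right)}{3 \left(k + 3\right) \left(k + 4\right)}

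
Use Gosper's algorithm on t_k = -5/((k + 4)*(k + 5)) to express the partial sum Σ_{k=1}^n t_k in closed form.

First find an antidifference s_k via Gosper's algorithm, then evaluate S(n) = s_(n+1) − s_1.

S(n) = -n/(n + 5)

The ratio is (k + 4)/(k + 6).
Normal form (A,B,C) = (k + 4, k + 6, 1).
Need (k + 4)·f(k+1) − (k + 5)·f(k) = 1.
deg f ≤ 1 (via 1,1,0).
Solving with deg f ≤ 1: f(k) = k/4.
Certificate R = B(k−1)f/C = k*(k + 5)/4 gives s_k = -5*k/(4*k + 16).
Δs = -5/(k**2 + 9*k + 20), as required.
Telescope: S(n) = s_(n+1) − s_(1) = 5*(-n - 1)/(4*(n + 5)) − (-1/4) = -n/(n + 5).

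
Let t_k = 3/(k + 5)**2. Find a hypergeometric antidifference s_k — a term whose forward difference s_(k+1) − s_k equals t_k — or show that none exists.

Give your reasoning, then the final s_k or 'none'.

none (Gosper's algorithm certifies no s_k)

Step 1: r(k) = (k + 5)**2/(k + 6)**2.
A = k**2 + 10*k + 25, B = k**2 + 12*k + 36, C = 1.
Key eq: (k**2 + 10*k + 25)·f(k+1) = (k**2 + 10*k + 25)·f(k) + (1).
deg f ≤ 0 (via 2,2,0).
f = c0 ⇒ A·f(k+1) − B(k−1)·f(k) − C = -1. The system {-1 = 0} is inconsistent; no antidifference.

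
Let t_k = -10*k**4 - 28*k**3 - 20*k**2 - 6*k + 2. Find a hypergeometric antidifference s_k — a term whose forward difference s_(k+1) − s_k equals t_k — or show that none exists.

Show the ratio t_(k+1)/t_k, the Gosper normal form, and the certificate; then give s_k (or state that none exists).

Ratio r(k) = (5*k**4 + 34*k**3 + 82*k**2 + 85*k + 31)/(5*k**4 + 14*k**3 + 10*k**2 + 3*k - 1).
Take A(k)=1, B(k)=1, C(k)=k**4 + 14*k**3/5 + 2*k**2 + 3*k/5 - 1/5.
Solve (1)·f(k+1) − (1)·f(k) = k**4 + 14*k**3/5 + 2*k**2 + 3*k/5 - 1/5.
Bound: deg f ≤ 5.
Match coefficients ⇒ f(k) = k*(k**4 + k**3 - 2*k**2 - 1)/5.
R(k) = B(k−1)·f(k)/C(k) = k*(k**4 + k**3 - 2*k**2 - 1)/(5*k**4 + 14*k**3 + 10*k**2 + 3*k - 1); s_k = R·t_k = 2*k*(-k**4 - k**3 + 2*k**2 + 1).
Δs = -10*k**4 - 28*k**3 - 20*k**2 - 6*k + 2, as required.

s_k = 2*k*(-k**4 - k**3 + 2*k**2 + 1)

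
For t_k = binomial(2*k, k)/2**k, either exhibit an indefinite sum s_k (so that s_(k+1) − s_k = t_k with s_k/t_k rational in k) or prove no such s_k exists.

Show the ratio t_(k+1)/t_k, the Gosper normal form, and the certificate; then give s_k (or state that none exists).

none (Gosper's algorithm certifies no s_k)

Compute t_(k+1)/t_k: get (2*k + 1)/(k + 1).
Take A(k)=2*k + 1, B(k)=k + 1, C(k)=1.
Set up (2*k + 1)·f(k+1) − (k)·f(k) − (1) = 0.
d = -1 from the (1,1,0) case.
d = -1 < 0 ⇒ no nonzero polynomial f; not summable.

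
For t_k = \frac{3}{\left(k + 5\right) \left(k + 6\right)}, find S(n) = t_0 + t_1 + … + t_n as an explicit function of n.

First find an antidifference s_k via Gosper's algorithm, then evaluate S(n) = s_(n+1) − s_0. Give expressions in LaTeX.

t_(k+1)/t_k = (k + 5)/(k + 7).
Take A(k)=k + 5, B(k)=k + 7, C(k)=1.
Key eq: (k + 5)·f(k+1) = (k + 6)·f(k) + (1).
Bound: deg f ≤ 1.
A polynomial solution: f(k) = k/5.
R(k) = B(k−1)·f(k)/C(k) = k*(k + 6)/5; s_k = R·t_k = 3*k/(5*(k + 5)).
s_(k+1) − s_k = 3/(k**2 + 11*k + 30) = t_k.
Evaluate: s_(n+1) = 3*(n + 1)/(5*(n + 6)); subtract s_(0) = 0 ⇒ S(n) = 3*(n + 1)/(5*(n + 6)).

S(n) = \frac{3 \left(n + 1\right)}{5 \left(n + 6\right)}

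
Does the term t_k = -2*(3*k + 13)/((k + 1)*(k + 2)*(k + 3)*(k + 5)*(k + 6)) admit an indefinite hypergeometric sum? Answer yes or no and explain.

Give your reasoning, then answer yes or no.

t_(k+1)/t_k = (k + 1)*(k + 5)*(3*k + 16)/((k + 4)*(k + 7)*(3*k + 13)).
Factor: A=k + 1; B=k + 7; C=k**2 + 25*k/3 + 52/3.
Solve (k + 1)·f(k+1) − (k + 6)·f(k) = k**2 + 25*k/3 + 52/3.
From deg A=1, deg B=1, deg C=2: d=5.
A polynomial solution: f(k) = k*(k + 3)*(k + 4)*(k**2 + 8*k + 17)/30.
Certificate R = B(k−1)f/C = k*(k + 3)*(k + 6)*(k**2 + 8*k + 17)/(10*(3*k + 13)) gives s_k = k*(-k**2 - 8*k - 17)/(5*(k**3 + 8*k**2 + 17*k + 10)).
Verify: 2*(-3*k - 13)/(k**5 + 17*k**4 + 107*k**3 + 307*k**2 + 396*k + 180) matches t_k.

Yes. s_k = k*(-k**2 - 8*k - 17)/(5*(k**3 + 8*k**2 + 17*k + 10)).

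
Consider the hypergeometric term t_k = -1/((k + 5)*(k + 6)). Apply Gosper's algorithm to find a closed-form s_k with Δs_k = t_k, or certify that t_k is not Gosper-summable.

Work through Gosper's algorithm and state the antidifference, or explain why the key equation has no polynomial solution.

s_k = -k/(5*k + 25)

Step 1: r(k) = (k + 5)/(k + 7).
Normal form (A,B,C) = (k + 5, k + 7, 1).
Solve (k + 5)·f(k+1) − (k + 6)·f(k) = 1.
From deg A=1, deg B=1, deg C=0: d=1.
Match coefficients ⇒ f(k) = k/5.
So s_k = (B(k−1)f/C)·t_k = (k*(k + 6)/5)·t_k = -k/(5*k + 25).
Δs = -1/(k**2 + 11*k + 30), as required.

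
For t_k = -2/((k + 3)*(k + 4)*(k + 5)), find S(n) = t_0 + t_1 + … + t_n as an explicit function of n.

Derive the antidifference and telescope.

The ratio is (k + 3)/(k + 6).
Normal form (A,B,C) = (k + 3, k + 6, 1).
Key eq: (k + 3)·f(k+1) = (k + 5)·f(k) + (1).
Bound: deg f ≤ 2.
Coefficient equations give f(k) = k*(k + 7)/24.
Get s_k = R·t_k = k*(-k - 7)/(12*(k + 3)*(k + 4)) with R(k) = B(k−1)f(k)/C(k) = k*(k + 5)*(k + 7)/24.
Check: Δs_k = -2/(k**3 + 12*k**2 + 47*k + 60). ✓
Evaluate: s_(n+1) = (-n**2 - 9*n - 8)/(12*(n**2 + 9*n + 20)); subtract s_(0) = 0 ⇒ S(n) = (-n**2 - 9*n - 8)/(12*(n**2 + 9*n + 20)).

S(n) = (-n**2 - 9*n - 8)/(12*(n**2 + 9*n + 20))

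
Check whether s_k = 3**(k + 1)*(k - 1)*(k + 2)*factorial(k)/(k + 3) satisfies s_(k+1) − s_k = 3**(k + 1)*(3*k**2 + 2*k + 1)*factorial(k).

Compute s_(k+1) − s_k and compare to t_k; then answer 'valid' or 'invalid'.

s_(k+1) = 3**(k + 2)*k*(k + 3)*factorial(k + 1)/(k + 4)
s_(k+1) − s_k = 3**(k + 1)*(3*k**4 + 20*k**3 + 40*k**2 + 25*k + 8)*factorial(k)/((k + 3)*(k + 4))
(s_(k+1) − s_k) − t_k = -3**(k + 1)*(3*k**3 + 11*k**2 + 6*k + 4)*factorial(k)/((k + 3)*(k + 4))

Invalid: residual -3**(k + 1)*(3*k**3 + 11*k**2 + 6*k + 4)*factorial(k)/((k + 3)*(k + 4)) ≠ 0.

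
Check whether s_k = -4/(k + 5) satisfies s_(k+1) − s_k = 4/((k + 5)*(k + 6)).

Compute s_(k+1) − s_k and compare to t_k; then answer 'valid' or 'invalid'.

s_(k+1) = -4/(k + 6)
s_(k+1) − s_k = 4/((k + 5)*(k + 6))
(s_(k+1) − s_k) − t_k = 0

Valid — Δs_k = t_k.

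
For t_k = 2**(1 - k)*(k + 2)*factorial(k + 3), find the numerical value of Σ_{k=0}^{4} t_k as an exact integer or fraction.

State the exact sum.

Compute t_(k+1)/t_k: get (k + 3)*(k + 4)/(2*(k + 2)).
A = k/2 + 2, B = 1, C = k + 2.
f must satisfy (k/2 + 2)·f(k+1) − (1)·f(k) = k + 2.
Bound: deg f ≤ 0.
A polynomial solution: f(k) = 2.
Then R = B(k−1)f/C = 2/(k + 2), so s_k = R(k)·t_k = 2**(2 - k)*factorial(k + 3).
Δs = 2**(1 - k)*(k + 2)*factorial(k + 3), as required.
Σ_(k=0)^(4) t_k = s_(5) − s_(0) = 5040 − (24) = 5016.

Σ = 5016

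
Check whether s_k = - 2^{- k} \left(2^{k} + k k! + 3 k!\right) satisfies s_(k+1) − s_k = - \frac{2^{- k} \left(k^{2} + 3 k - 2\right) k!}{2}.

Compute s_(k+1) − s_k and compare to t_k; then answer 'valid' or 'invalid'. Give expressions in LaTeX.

s_(k+1) = -(2*2**k + k**2*factorial(k) + 5*k*factorial(k) + 4*factorial(k))/(2*2**k)
s_(k+1) − s_k = -(k**2 + 3*k - 2)*factorial(k)/(2*2**k)
(s_(k+1) − s_k) − t_k = 0

Valid — Δs_k = t_k.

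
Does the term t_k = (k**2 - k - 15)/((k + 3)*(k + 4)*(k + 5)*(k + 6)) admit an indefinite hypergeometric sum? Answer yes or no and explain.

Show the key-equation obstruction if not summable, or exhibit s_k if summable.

Yes. s_k = k*(-k**2 - 72*k - 227)/(60*(k + 3)*(k + 4)*(k + 5)).

Ratio r(k) = (k + 3)*(k - (k + 1)**2 + 16)/((k + 7)*(-k**2 + k + 15)).
A = k + 3, B = k + 7, C = k**2 - k - 15.
f must satisfy (k + 3)·f(k+1) − (k + 6)·f(k) = k**2 - k - 15.
deg f ≤ 3 (via 1,1,2).
A polynomial solution: f(k) = -k*(k**2 + 72*k + 227)/60.
Certificate R = B(k−1)f/C = -k*(k + 6)*(k**2 + 72*k + 227)/(60*(k**2 - k - 15)) gives s_k = k*(-k**2 - 72*k - 227)/(60*(k + 3)*(k + 4)*(k + 5)).
Check: Δs_k = (k**2 - k - 15)/(k**4 + 18*k**3 + 119*k**2 + 342*k + 360). ✓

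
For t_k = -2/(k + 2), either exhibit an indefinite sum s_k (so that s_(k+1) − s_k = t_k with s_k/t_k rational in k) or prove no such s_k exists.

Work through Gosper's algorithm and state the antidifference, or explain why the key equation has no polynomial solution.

Ratio r(k) = (k + 2)/(k + 3).
A = k + 2, B = k + 3, C = 1.
Need (k + 2)·f(k+1) − (k + 2)·f(k) = 1.
d = 0 from the (1,1,0) case.
Put f(k) = c0: A·f(k+1) − B(k−1)·f(k) − C = -1; need -1 = 0 — inconsistent ⇒ no f, not summable.

none (Gosper's algorithm certifies no s_k)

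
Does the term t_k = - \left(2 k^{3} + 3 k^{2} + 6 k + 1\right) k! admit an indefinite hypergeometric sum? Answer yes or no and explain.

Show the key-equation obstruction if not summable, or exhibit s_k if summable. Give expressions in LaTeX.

Yes. s_k = - \left(2 k^{2} - k + 1\right) k!.

Ratio r(k) = (2*k**4 + 11*k**3 + 27*k**2 + 30*k + 12)/(2*k**3 + 3*k**2 + 6*k + 1).
So A=k + 1 and B=1, with C=k**3 + 3*k**2/2 + 3*k + 1/2.
Key eq: (k + 1)·f(k+1) = (1)·f(k) + (k**3 + 3*k**2/2 + 3*k + 1/2).
From deg A=1, deg B=0, deg C=3: d=2.
Solving with deg f ≤ 2: f(k) = (2*k**2 - k + 1)/2.
Then R = B(k−1)f/C = (2*k**2 - k + 1)/(2*k**3 + 3*k**2 + 6*k + 1), so s_k = R(k)·t_k = -(2*k**2 - k + 1)*factorial(k).
Δs = -(2*k**3 + 3*k**2 + 6*k + 1)*factorial(k), as required.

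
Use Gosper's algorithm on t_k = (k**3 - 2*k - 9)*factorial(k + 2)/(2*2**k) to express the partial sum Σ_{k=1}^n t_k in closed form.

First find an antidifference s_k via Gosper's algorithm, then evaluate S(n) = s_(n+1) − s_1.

S(n) = (30*2**n + n**5*factorial(n) + 5*n**4*factorial(n) - 35*n**2*factorial(n) - 61*n*factorial(n) - 30*factorial(n))/(2*2**n)

Compute t_(k+1)/t_k: get (k + 3)*(2*k - (k + 1)**3 + 11)/(2*(-k**3 + 2*k + 9)).
Take A(k)=k/2 + 3/2, B(k)=1, C(k)=k**3 - 2*k - 9.
Solve (k/2 + 3/2)·f(k+1) − (1)·f(k) = k**3 - 2*k - 9.
deg f ≤ 2 (via 1,0,3).
Match coefficients ⇒ f(k) = 2*(k**2 - 3*k - 3).
R(k) = B(k−1)·f(k)/C(k) = 2*(k**2 - 3*k - 3)/(k**3 - 2*k - 9); s_k = R·t_k = (k**2 - 3*k - 3)*factorial(k + 2)/2**k.
Check: Δs_k = (k**3 - 2*k - 9)*factorial(k + 2)/(2*2**k). ✓
Evaluate: s_(n+1) = 2**(-n - 1)*(n**2 - n - 5)*factorial(n + 3); subtract s_(1) = -15 ⇒ S(n) = (30*2**n + n**5*factorial(n) + 5*n**4*factorial(n) - 35*n**2*factorial(n) - 61*n*factorial(n) - 30*factorial(n))/(2*2**n).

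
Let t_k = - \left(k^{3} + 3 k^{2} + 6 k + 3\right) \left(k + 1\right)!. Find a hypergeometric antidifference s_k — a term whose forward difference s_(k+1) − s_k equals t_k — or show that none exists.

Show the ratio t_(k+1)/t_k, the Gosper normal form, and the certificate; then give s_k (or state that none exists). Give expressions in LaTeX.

s_k = - \left(k^{2} + 1\right) \left(k + 1\right)!

Ratio r(k) = (k**4 + 8*k**3 + 27*k**2 + 43*k + 26)/(k**3 + 3*k**2 + 6*k + 3).
So A=k + 2 and B=1, with C=k**3 + 3*k**2 + 6*k + 3.
Key eq: (k + 2)·f(k+1) = (1)·f(k) + (k**3 + 3*k**2 + 6*k + 3).
deg f ≤ 2 (via 1,0,3).
Solve for f: f(k) = k**2 + 1 (degree 2 ≤ 2).
Certificate R = B(k−1)f/C = (k**2 + 1)/(k**3 + 3*k**2 + 6*k + 3) gives s_k = -(k**2 + 1)*factorial(k + 1).
Verify: -(k**3 + 3*k**2 + 6*k + 3)*factorial(k + 1) matches t_k.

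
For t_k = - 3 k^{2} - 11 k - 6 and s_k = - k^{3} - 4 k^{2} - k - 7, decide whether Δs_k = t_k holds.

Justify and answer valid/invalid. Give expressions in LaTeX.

valid; difference matches t_k

s_(k+1) = -k**3 - 7*k**2 - 12*k - 13
s_(k+1) − s_k = -3*k**2 - 11*k - 6
(s_(k+1) − s_k) − t_k = 0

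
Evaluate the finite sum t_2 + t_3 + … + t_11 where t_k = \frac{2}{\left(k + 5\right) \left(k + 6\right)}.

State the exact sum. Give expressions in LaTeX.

r(k) = (k + 5)/(k + 7) after simplifying.
Normal form (A,B,C) = (k + 5, k + 7, 1).
Solve (k + 5)·f(k+1) − (k + 6)·f(k) = 1.
d = 1 from the (1,1,0) case.
A polynomial solution: f(k) = k/5.
Certificate R = B(k−1)f/C = k*(k + 6)/5 gives s_k = 2*k/(5*(k + 5)).
Check: Δs_k = 2/(k**2 + 11*k + 30). ✓
Sum = s_(12) − s_(2); s_(12) = 24/85, s_(2) = 4/35 ⇒ 20/119.

Σ = 20/119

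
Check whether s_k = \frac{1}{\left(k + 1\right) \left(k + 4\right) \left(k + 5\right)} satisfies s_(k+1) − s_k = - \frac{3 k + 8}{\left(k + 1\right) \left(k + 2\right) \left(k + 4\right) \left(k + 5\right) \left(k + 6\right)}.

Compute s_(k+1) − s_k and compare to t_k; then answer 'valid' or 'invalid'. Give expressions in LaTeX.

s_(k+1) = 1/((k + 2)*(k + 5)*(k + 6))
s_(k+1) − s_k = ((k + 1)*(k + 4) - (k + 2)*(k + 6))/((k + 1)*(k + 2)*(k + 4)*(k + 5)*(k + 6))
(s_(k+1) − s_k) − t_k = 0

valid (s_(k+1) − s_k reduces to t_k)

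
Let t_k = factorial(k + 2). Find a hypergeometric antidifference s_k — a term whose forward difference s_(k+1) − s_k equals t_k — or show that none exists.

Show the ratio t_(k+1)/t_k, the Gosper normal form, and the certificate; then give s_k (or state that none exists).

no hypergeometric antidifference exists

t_(k+1)/t_k = k + 3.
Gosper form: A/B · C(k+1)/C(k) with A=k + 3, B=1, C=1.
Key eq: (k + 3)·f(k+1) = (1)·f(k) + (1).
Bound: deg f ≤ -1.
deg f ≤ -1 is impossible — no certificate.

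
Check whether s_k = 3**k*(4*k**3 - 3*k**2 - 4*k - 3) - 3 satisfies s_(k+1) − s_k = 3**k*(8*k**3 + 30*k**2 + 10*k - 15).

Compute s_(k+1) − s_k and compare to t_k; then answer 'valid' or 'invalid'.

valid (s_(k+1) − s_k reduces to t_k)

s_(k+1) = 3*3**k*(-4*k + 4*(k + 1)**3 - 3*(k + 1)**2 - 7) - 3
s_(k+1) − s_k = 3**k*(8*k**3 + 30*k**2 + 10*k - 15)
(s_(k+1) − s_k) − t_k = 0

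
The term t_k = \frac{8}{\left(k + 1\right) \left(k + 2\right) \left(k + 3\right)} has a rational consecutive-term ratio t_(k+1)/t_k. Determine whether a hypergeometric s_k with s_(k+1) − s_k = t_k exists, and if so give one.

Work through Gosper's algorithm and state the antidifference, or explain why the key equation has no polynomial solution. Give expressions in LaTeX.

s_k = \frac{2 k \left(k + 3\right)}{\left(k + 1\right) \left(k + 2\right)}

Compute t_(k+1)/t_k: get (k + 1)/(k + 4).
A = k + 1, B = k + 4, C = 1.
Need (k + 1)·f(k+1) − (k + 3)·f(k) = 1.
From deg A=1, deg B=1, deg C=0: d=2.
A polynomial solution: f(k) = k*(k + 3)/4.
R(k) = B(k−1)·f(k)/C(k) = k*(k + 3)**2/4; s_k = R·t_k = 2*k*(k + 3)/((k + 1)*(k + 2)).
Verify: 8/(k**3 + 6*k**2 + 11*k + 6) matches t_k.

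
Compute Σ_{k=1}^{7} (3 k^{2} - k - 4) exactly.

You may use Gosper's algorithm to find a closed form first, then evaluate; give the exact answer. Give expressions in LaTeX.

Σ = 364

r(k) = (k - 3*(k + 1)**2 + 5)/(-3*k**2 + k + 4) after simplifying.
So A=1 and B=1, with C=k**2 - k/3 - 4/3.
Need (1)·f(k+1) − (1)·f(k) = k**2 - k/3 - 4/3.
deg f ≤ 3 (via 0,0,2).
Solve for f: f(k) = k*(k - 3)*(k + 1)/3 (degree 3 ≤ 3).
Get s_k = R·t_k = k*(k**2 - 2*k - 3) with R(k) = B(k−1)f(k)/C(k) = k*(k - 3)/(3*k - 4).
Check: Δs_k = 3*k**2 - k - 4. ✓
Σ_(k=1)^(7) t_k = s_(8) − s_(1) = 360 − (-4) = 364.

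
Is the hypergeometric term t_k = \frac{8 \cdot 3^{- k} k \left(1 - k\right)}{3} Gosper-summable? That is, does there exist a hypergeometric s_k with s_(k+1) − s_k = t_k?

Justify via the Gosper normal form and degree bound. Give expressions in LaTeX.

r(k) = (k + 1)/(3*(k - 1)) after simplifying.
Take A(k)=1/3, B(k)=1, C(k)=k**2 - k.
Solve (1/3)·f(k+1) − (1)·f(k) = k**2 - k.
d = 2 from the (0,0,2) case.
Solve for f: f(k) = -3*(2*k**2 + 1)/4 (degree 2 ≤ 2).
Certificate R = B(k−1)f/C = -3*(2*k**2 + 1)/(4*k*(k - 1)) gives s_k = 2*(2*k**2 + 1)/3**k.
s_(k+1) − s_k = 8*k*(1 - k)/(3*3**k) = t_k.

Yes. s_k = 2 \cdot 3^{- k} \left(2 k^{2} + 1\right).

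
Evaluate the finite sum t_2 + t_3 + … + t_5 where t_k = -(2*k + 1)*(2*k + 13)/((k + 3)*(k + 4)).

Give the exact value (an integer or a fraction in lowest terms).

Σ = -116/9

Step 1: r(k) = (k + 3)*(2*k + 3)*(2*k + 15)/((k + 5)*(2*k + 1)*(2*k + 13)).
A = k + 3, B = k + 5, C = k**2 + 7*k + 13/4.
f must satisfy (k + 3)·f(k+1) − (k + 4)·f(k) = k**2 + 7*k + 13/4.
Bound: deg f ≤ 2.
Match coefficients ⇒ f(k) = k*(12*k + 1)/12.
Get s_k = R·t_k = k*(-12*k - 1)/(3*(k + 3)) with R(k) = B(k−1)f(k)/C(k) = k*(k + 4)*(12*k + 1)/(3*(2*k + 1)*(2*k + 13)).
Δs = (-4*k**2 - 28*k - 13)/(k**2 + 7*k + 12), as required.
Sum = s_(6) − s_(2); s_(6) = -146/9, s_(2) = -10/3 ⇒ -116/9.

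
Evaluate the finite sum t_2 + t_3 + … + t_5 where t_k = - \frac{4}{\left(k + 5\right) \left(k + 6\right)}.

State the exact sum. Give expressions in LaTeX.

Σ = -16/77

Step 1: r(k) = (k + 5)/(k + 7).
Gosper form: A/B · C(k+1)/C(k) with A=k + 5, B=k + 7, C=1.
Need (k + 5)·f(k+1) − (k + 6)·f(k) = 1.
Bound: deg f ≤ 1.
Match coefficients ⇒ f(k) = k/5.
Get s_k = R·t_k = -4*k/(5*k + 25) with R(k) = B(k−1)f(k)/C(k) = k*(k + 6)/5.
Verify: -4/(k**2 + 11*k + 30) matches t_k.
Evaluate s at k=6 and k=2: -24/55 and -8/35; difference -16/77.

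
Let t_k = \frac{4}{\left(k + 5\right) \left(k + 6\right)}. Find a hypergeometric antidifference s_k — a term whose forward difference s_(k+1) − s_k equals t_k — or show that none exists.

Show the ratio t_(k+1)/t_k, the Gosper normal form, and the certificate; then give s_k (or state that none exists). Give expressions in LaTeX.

The ratio is (k + 5)/(k + 7).
Factor: A=k + 5; B=k + 7; C=1.
f must satisfy (k + 5)·f(k+1) − (k + 6)·f(k) = 1.
d = 1 from the (1,1,0) case.
Coefficient equations give f(k) = k/5.
Get s_k = R·t_k = 4*k/(5*(k + 5)) with R(k) = B(k−1)f(k)/C(k) = k*(k + 6)/5.
s_(k+1) − s_k = 4/(k**2 + 11*k + 30) = t_k.

s_k = \frac{4 k}{5 \left(k + 5\right)}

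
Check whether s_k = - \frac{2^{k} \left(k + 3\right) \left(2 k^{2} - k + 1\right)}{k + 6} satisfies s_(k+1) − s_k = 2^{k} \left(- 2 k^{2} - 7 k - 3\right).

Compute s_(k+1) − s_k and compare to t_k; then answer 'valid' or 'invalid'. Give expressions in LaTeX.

Invalid: residual \frac{2^{k} \left(6 k^{3} + 51 k^{2} + 138 k + 51\right)}{k^{2} + 13 k + 42} ≠ 0.

s_(k+1) = 2**(k + 1)*(k + 4)*(k - 2*(k + 1)**2)/(k + 7)
s_(k+1) − s_k = 2**k*(-2*k**4 - 27*k**3 - 127*k**2 - 195*k - 75)/(k**2 + 13*k + 42)
(s_(k+1) − s_k) − t_k = 2**k*(6*k**3 + 51*k**2 + 138*k + 51)/(k**2 + 13*k + 42)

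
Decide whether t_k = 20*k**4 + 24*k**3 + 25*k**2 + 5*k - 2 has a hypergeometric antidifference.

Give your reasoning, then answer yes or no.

Yes. s_k = k*(4*k**4 - 4*k**3 + 3*k**2 - 4*k - 1).

The ratio is (20*k**4 + 104*k**3 + 217*k**2 + 207*k + 72)/(20*k**4 + 24*k**3 + 25*k**2 + 5*k - 2).
So A=1 and B=1, with C=k**4 + 6*k**3/5 + 5*k**2/4 + k/4 - 1/10.
f must satisfy (1)·f(k+1) − (1)·f(k) = k**4 + 6*k**3/5 + 5*k**2/4 + k/4 - 1/10.
deg f ≤ 5 (via 0,0,4).
Solve for f: f(k) = k*(k**2 + 1)*(4*k**2 - 4*k - 1)/20 (degree 5 ≤ 5).
So s_k = (B(k−1)f/C)·t_k = (k*(k**2 + 1)*(4*k**2 - 4*k - 1)/((2*k + 1)*(10*k**3 + 7*k**2 + 9*k - 2)))·t_k = k*(4*k**4 - 4*k**3 + 3*k**2 - 4*k - 1).
Check: Δs_k = 20*k**4 + 24*k**3 + 25*k**2 + 5*k - 2. ✓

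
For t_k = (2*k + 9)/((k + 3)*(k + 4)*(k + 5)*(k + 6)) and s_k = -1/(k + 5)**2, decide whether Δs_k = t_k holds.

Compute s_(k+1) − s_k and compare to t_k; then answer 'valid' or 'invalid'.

s_(k+1) = -1/(k + 6)**2
s_(k+1) − s_k = -1/(k + 6)**2 + (k + 5)**(-2)
(s_(k+1) − s_k) − t_k = 2*(-3*k**2 - 29*k - 69)/(k**6 + 29*k**5 + 347*k**4 + 2191*k**3 + 7692*k**2 + 14220*k + 10800)

Invalid: residual 2*(-3*k**2 - 29*k - 69)/(k**6 + 29*k**5 + 347*k**4 + 2191*k**3 + 7692*k**2 + 14220*k + 10800) ≠ 0.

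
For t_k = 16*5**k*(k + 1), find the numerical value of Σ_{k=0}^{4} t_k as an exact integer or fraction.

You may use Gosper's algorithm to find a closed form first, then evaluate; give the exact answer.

Σ = 59376

t_(k+1)/t_k = 5*(k + 2)/(k + 1).
A = 5, B = 1, C = k + 1.
f must satisfy (5)·f(k+1) − (1)·f(k) = k + 1.
Degrees (0,0,1) ⇒ d ≤ 1.
A polynomial solution: f(k) = (4*k - 1)/16.
So s_k = (B(k−1)f/C)·t_k = ((4*k - 1)/(16*(k + 1)))·t_k = 5**k*(4*k - 1).
Verify: 16*5**k*(k + 1) matches t_k.
Σ_(k=0)^(4) t_k = s_(5) − s_(0) = 59375 − (-1) = 59376.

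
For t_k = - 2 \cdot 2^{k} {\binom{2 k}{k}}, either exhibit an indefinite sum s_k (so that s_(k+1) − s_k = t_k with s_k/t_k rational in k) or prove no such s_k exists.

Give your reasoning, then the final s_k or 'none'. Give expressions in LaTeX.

no hypergeometric antidifference exists

t_(k+1)/t_k = 4*(2*k + 1)/(k + 1).
So A=8*k + 4 and B=k + 1, with C=1.
Set up (8*k + 4)·f(k+1) − (k)·f(k) − (1) = 0.
From deg A=1, deg B=1, deg C=0: d=-1.
Bound -1 < 0, so the key equation has no polynomial solution.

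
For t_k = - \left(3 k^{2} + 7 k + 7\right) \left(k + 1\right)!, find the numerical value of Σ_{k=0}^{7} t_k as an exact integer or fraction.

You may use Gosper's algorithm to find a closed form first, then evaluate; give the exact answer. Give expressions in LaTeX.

Σ = -9071999

r(k) = (k + 2)*(7*k + 3*(k + 1)**2 + 14)/(3*k**2 + 7*k + 7) after simplifying.
Normal form (A,B,C) = (k + 2, 1, k**2 + 7*k/3 + 7/3).
Key eq: (k + 2)·f(k+1) = (1)·f(k) + (k**2 + 7*k/3 + 7/3).
Bound: deg f ≤ 1.
Solve for f: f(k) = (3*k + 1)/3 (degree 1 ≤ 1).
So s_k = (B(k−1)f/C)·t_k = ((3*k + 1)/(3*k**2 + 7*k + 7))·t_k = -(3*k + 1)*factorial(k + 1).
Check: Δs_k = -(3*k**2 + 7*k + 7)*factorial(k + 1). ✓
Telescoping: Σ = s_(8) − s_(0) = -9072000 − (-1) = -9071999.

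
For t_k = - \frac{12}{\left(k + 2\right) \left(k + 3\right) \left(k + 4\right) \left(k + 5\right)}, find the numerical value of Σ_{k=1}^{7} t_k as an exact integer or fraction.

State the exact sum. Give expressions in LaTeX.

t_(k+1)/t_k = (k + 2)/(k + 6).
Gosper form: A/B · C(k+1)/C(k) with A=k + 2, B=k + 6, C=1.
Key eq: (k + 2)·f(k+1) = (k + 5)·f(k) + (1).
deg f ≤ 3 (via 1,1,0).
Coefficient equations give f(k) = k*(k**2 + 9*k + 26)/72.
R(k) = B(k−1)·f(k)/C(k) = k*(k + 5)*(k**2 + 9*k + 26)/72; s_k = R·t_k = k*(-k**2 - 9*k - 26)/(6*(k + 2)*(k + 3)*(k + 4)).
Check: Δs_k = -12/(k**4 + 14*k**3 + 71*k**2 + 154*k + 120). ✓
Sum = s_(8) − s_(1); s_(8) = -9/55, s_(1) = -1/10 ⇒ -7/110.

Σ = -7/110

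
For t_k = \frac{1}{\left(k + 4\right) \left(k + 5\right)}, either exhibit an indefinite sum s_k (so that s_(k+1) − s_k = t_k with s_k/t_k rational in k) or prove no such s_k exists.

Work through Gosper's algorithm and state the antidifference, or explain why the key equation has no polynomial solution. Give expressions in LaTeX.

s_k = \frac{k}{4 \left(k + 4\right)}

Compute t_(k+1)/t_k: get (k + 4)/(k + 6).
Factor: A=k + 4; B=k + 6; C=1.
f must satisfy (k + 4)·f(k+1) − (k + 5)·f(k) = 1.
Bound: deg f ≤ 1.
Match coefficients ⇒ f(k) = k/4.
R(k) = B(k−1)·f(k)/C(k) = k*(k + 5)/4; s_k = R·t_k = k/(4*(k + 4)).
s_(k+1) − s_k = 1/(k**2 + 9*k + 20) = t_k.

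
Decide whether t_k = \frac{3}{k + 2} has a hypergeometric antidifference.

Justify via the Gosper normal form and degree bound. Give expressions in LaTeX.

No. Not Gosper-summable.

Compute t_(k+1)/t_k: get (k + 2)/(k + 3).
Gosper form: A/B · C(k+1)/C(k) with A=k + 2, B=k + 3, C=1.
f must satisfy (k + 2)·f(k+1) − (k + 2)·f(k) = 1.
Degrees (1,1,0) ⇒ d ≤ 0.
Generic f = c0 gives residual -1; -1 = 0 cannot hold, so t_k is not Gosper-summable.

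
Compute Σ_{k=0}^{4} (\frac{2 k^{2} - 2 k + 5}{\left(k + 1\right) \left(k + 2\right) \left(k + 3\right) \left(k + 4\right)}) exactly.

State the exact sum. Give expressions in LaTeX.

Ratio r(k) = (k + 1)*(-2*k + 2*(k + 1)**2 + 3)/((k + 5)*(2*k**2 - 2*k + 5)).
A = k + 1, B = k + 5, C = k**2 - k + 5/2.
Key eq: (k + 1)·f(k+1) = (k + 4)·f(k) + (k**2 - k + 5/2).
From deg A=1, deg B=1, deg C=2: d=3.
Match coefficients ⇒ f(k) = k*(k**2 + 2*k + 7)/4.
Then R = B(k−1)f/C = k*(k + 4)*(k**2 + 2*k + 7)/(2*(2*k**2 - 2*k + 5)), so s_k = R(k)·t_k = k*(k**2 + 2*k + 7)/(2*(k + 1)*(k + 2)*(k + 3)).
Δs = (2*k**2 - 2*k + 5)/(k**4 + 10*k**3 + 35*k**2 + 50*k + 24), as required.
Telescoping: Σ = s_(5) − s_(0) = 5/16 − (0) = 5/16.

Σ = 5/16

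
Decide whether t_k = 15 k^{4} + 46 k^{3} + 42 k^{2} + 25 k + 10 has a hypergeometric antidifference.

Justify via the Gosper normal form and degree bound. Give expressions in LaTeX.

Yes. s_k = k \left(3 k^{4} + 4 k^{3} - 4 k^{2} + 3 k + 4\right).

The ratio is (15*k**4 + 106*k**3 + 270*k**2 + 307*k + 138)/(15*k**4 + 46*k**3 + 42*k**2 + 25*k + 10).
Factor: A=1; B=1; C=k**4 + 46*k**3/15 + 14*k**2/5 + 5*k/3 + 2/3.
Need (1)·f(k+1) − (1)·f(k) = k**4 + 46*k**3/15 + 14*k**2/5 + 5*k/3 + 2/3.
d = 5 from the (0,0,4) case.
Coefficient equations give f(k) = k*(3*k**4 + 4*k**3 - 4*k**2 + 3*k + 4)/15.
So s_k = (B(k−1)f/C)·t_k = (k*(3*k**4 + 4*k**3 - 4*k**2 + 3*k + 4)/((k + 2)*(15*k**3 + 16*k**2 + 10*k + 5)))·t_k = k*(3*k**4 + 4*k**3 - 4*k**2 + 3*k + 4).
Check: Δs_k = 15*k**4 + 46*k**3 + 42*k**2 + 25*k + 10. ✓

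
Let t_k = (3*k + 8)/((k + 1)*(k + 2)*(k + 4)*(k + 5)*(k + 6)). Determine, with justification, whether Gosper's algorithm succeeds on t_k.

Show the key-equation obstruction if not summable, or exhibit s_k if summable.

t_(k+1)/t_k = (k + 1)*(k + 4)*(3*k + 11)/((k + 3)*(k + 7)*(3*k + 8)).
Take A(k)=k + 1, B(k)=k + 7, C(k)=k**2 + 17*k/3 + 8.
Solve (k + 1)·f(k+1) − (k + 6)·f(k) = k**2 + 17*k/3 + 8.
Degrees (1,1,2) ⇒ d ≤ 5.
Solving with deg f ≤ 5: f(k) = k*(k + 2)*(k + 3)*(k**2 + 10*k + 29)/60.
Certificate R = B(k−1)f/C = k*(k + 2)*(k + 6)*(k**2 + 10*k + 29)/(20*(3*k + 8)) gives s_k = k*(k**2 + 10*k + 29)/(20*(k**3 + 10*k**2 + 29*k + 20)).
s_(k+1) − s_k = (3*k + 8)/(k**5 + 18*k**4 + 121*k**3 + 372*k**2 + 508*k + 240) = t_k.

Yes. s_k = k*(k**2 + 10*k + 29)/(20*(k**3 + 10*k**2 + 29*k + 20)).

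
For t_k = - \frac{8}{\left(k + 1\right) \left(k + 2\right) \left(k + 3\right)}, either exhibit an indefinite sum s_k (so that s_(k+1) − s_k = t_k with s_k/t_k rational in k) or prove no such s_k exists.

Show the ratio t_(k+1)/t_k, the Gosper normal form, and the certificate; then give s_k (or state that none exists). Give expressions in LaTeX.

Compute t_(k+1)/t_k: get (k + 1)/(k + 4).
Gosper form: A/B · C(k+1)/C(k) with A=k + 1, B=k + 4, C=1.
Solve (k + 1)·f(k+1) − (k + 3)·f(k) = 1.
Degrees (1,1,0) ⇒ d ≤ 2.
Solve for f: f(k) = k*(k + 3)/4 (degree 2 ≤ 2).
Then R = B(k−1)f/C = k*(k + 3)**2/4, so s_k = R(k)·t_k = 2*k*(-k - 3)/((k + 1)*(k + 2)).
Verify: -8/(k**3 + 6*k**2 + 11*k + 6) matches t_k.

s_k = \frac{2 k \left(- k - 3\right)}{\left(k + 1\right) \left(k + 2\right)}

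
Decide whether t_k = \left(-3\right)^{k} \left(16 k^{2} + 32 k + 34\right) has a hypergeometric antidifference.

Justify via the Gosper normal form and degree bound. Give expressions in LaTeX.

Compute t_(k+1)/t_k: get 3*(-8*k**2 - 32*k - 41)/(8*k**2 + 16*k + 17).
Take A(k)=-3, B(k)=1, C(k)=k**2 + 2*k + 17/8.
Set up (-3)·f(k+1) − (1)·f(k) − (k**2 + 2*k + 17/8) = 0.
Degrees (0,0,2) ⇒ d ≤ 2.
Coefficient equations give f(k) = -(2*k**2 + k + 2)/8.
Get s_k = R·t_k = -2*(-3)**k*(2*k**2 + k + 2) with R(k) = B(k−1)f(k)/C(k) = -(2*k**2 + k + 2)/(8*k**2 + 16*k + 17).
Verify: (-3)**k*(16*k**2 + 32*k + 34) matches t_k.

Yes. s_k = - 2 \left(-3\right)^{k} \left(2 k^{2} + k + 2\right).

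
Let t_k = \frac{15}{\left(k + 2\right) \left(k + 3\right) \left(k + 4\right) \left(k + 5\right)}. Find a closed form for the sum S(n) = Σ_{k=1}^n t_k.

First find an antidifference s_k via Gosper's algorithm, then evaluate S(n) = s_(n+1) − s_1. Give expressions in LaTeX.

S(n) = \frac{n \left(n^{2} + 12 n + 47\right)}{12 \left(n^{3} + 12 n^{2} + 47 n + 60\right)}

The ratio is (k + 2)/(k + 6).
Normal form (A,B,C) = (k + 2, k + 6, 1).
Need (k + 2)·f(k+1) − (k + 5)·f(k) = 1.
Degrees (1,1,0) ⇒ d ≤ 3.
Match coefficients ⇒ f(k) = k*(k**2 + 9*k + 26)/72.
So s_k = (B(k−1)f/C)·t_k = (k*(k + 5)*(k**2 + 9*k + 26)/72)·t_k = 5*k*(k**2 + 9*k + 26)/(24*(k + 2)*(k + 3)*(k + 4)).
Verify: 15/(k**4 + 14*k**3 + 71*k**2 + 154*k + 120) matches t_k.
s_(n+1) = 5*(n**3 + 12*n**2 + 47*n + 36)/(24*(n**3 + 12*n**2 + 47*n + 60)) and s_(1) = 1/8, so S(n) = n*(n**2 + 12*n + 47)/(12*(n**3 + 12*n**2 + 47*n + 60)).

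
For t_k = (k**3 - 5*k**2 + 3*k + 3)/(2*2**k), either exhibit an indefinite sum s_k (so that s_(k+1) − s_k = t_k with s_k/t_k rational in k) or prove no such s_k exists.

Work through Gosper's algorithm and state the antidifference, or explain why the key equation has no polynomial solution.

s_k = (-k**3 + 2*k**2 - 2*k - 4)/2**k

Compute t_(k+1)/t_k: get (k**3/2 - k**2 - 2*k + 1)/(k**3 - 5*k**2 + 3*k + 3).
Normal form (A,B,C) = (1/2, 1, k**3 - 5*k**2 + 3*k + 3).
f must satisfy (1/2)·f(k+1) − (1)·f(k) = k**3 - 5*k**2 + 3*k + 3.
Bound: deg f ≤ 3.
Solve for f: f(k) = -2*(k**3 - 2*k**2 + 2*k + 4) (degree 3 ≤ 3).
Certificate R = B(k−1)f/C = -2*(k**3 - 2*k**2 + 2*k + 4)/(k**3 - 5*k**2 + 3*k + 3) gives s_k = (-k**3 + 2*k**2 - 2*k - 4)/2**k.
Verify: (k**3 - 5*k**2 + 3*k + 3)/(2*2**k) matches t_k.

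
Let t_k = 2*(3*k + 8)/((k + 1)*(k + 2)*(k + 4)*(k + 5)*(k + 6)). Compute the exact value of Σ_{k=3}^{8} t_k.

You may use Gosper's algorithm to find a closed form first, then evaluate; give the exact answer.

Σ = 57/7280

r(k) = (k + 1)*(k + 4)*(3*k + 11)/((k + 3)*(k + 7)*(3*k + 8)) after simplifying.
Take A(k)=k + 1, B(k)=k + 7, C(k)=k**2 + 17*k/3 + 8.
Key eq: (k + 1)·f(k+1) = (k + 6)·f(k) + (k**2 + 17*k/3 + 8).
Degrees (1,1,2) ⇒ d ≤ 5.
Match coefficients ⇒ f(k) = k*(k + 2)*(k + 3)*(k**2 + 10*k + 29)/60.
Get s_k = R·t_k = k*(k**2 + 10*k + 29)/(10*(k**3 + 10*k**2 + 29*k + 20)) with R(k) = B(k−1)f(k)/C(k) = k*(k + 2)*(k + 6)*(k**2 + 10*k + 29)/(20*(3*k + 8)).
Δs = 2*(3*k + 8)/(k**5 + 18*k**4 + 121*k**3 + 372*k**2 + 508*k + 240), as required.
Σ_(k=3)^(8) t_k = s_(9) − s_(3) = 9/91 − (51/560) = 57/7280.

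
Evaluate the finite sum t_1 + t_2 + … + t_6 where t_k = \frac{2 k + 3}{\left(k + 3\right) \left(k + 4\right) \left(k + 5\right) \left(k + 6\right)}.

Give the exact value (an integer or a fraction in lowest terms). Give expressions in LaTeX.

Step 1: r(k) = (k + 3)*(2*k + 5)/((k + 7)*(2*k + 3)).
A = k + 3, B = k + 7, C = k + 3/2.
Need (k + 3)·f(k+1) − (k + 6)·f(k) = k + 3/2.
d = 3 from the (1,1,1) case.
Match coefficients ⇒ f(k) = k*(k**2 + 12*k + 17)/60.
Then R = B(k−1)f/C = k*(k + 6)*(k**2 + 12*k + 17)/(30*(2*k + 3)), so s_k = R(k)·t_k = k*(k**2 + 12*k + 17)/(30*(k + 3)*(k + 4)*(k + 5)).
s_(k+1) − s_k = (2*k + 3)/(k**4 + 18*k**3 + 119*k**2 + 342*k + 360) = t_k.
Evaluate s at k=7 and k=1: 7/264 and 1/120; difference 1/55.

Σ = 1/55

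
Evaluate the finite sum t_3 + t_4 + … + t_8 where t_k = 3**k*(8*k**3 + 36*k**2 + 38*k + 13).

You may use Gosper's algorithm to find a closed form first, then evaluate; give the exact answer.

Σ = 57550122

Ratio r(k) = 3*(8*k**3 + 60*k**2 + 134*k + 95)/(8*k**3 + 36*k**2 + 38*k + 13).
A = 3, B = 1, C = k**3 + 9*k**2/2 + 19*k/4 + 13/8.
Solve (3)·f(k+1) − (1)·f(k) = k**3 + 9*k**2/2 + 19*k/4 + 13/8.
Bound: deg f ≤ 3.
Solve for f: f(k) = (2*k - 1)*(2*k**2 + k + 1)/8 (degree 3 ≤ 3).
So s_k = (B(k−1)f/C)·t_k = ((2*k - 1)*(2*k**2 + k + 1)/(8*k**3 + 36*k**2 + 38*k + 13))·t_k = 3**k*(4*k**3 + k - 1).
s_(k+1) − s_k = 3**k*(8*k**3 + 36*k**2 + 38*k + 13) = t_k.
Telescoping: Σ = s_(9) − s_(3) = 57553092 − (2970) = 57550122.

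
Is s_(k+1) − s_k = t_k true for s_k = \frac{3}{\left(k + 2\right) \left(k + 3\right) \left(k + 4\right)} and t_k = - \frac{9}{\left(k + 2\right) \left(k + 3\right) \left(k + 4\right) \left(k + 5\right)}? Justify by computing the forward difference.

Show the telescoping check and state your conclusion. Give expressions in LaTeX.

Valid — Δs_k = t_k.

s_(k+1) = 3/((k + 3)*(k + 4)*(k + 5))
s_(k+1) − s_k = -9/((k + 2)*(k + 3)*(k + 4)*(k + 5))
(s_(k+1) − s_k) − t_k = 0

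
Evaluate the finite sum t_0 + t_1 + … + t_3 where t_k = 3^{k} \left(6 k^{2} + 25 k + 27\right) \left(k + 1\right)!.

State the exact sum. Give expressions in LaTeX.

The ratio is 3*(6*k**3 + 49*k**2 + 132*k + 116)/(6*k**2 + 25*k + 27).
A = 3*k + 6, B = 1, C = k**2 + 25*k/6 + 9/2.
Set up (3*k + 6)·f(k+1) − (1)·f(k) − (k**2 + 25*k/6 + 9/2) = 0.
From deg A=1, deg B=0, deg C=2: d=1.
Coefficient equations give f(k) = (2*k + 3)/6.
Get s_k = R·t_k = 3**k*(2*k + 3)*factorial(k + 1) with R(k) = B(k−1)f(k)/C(k) = (2*k + 3)/(6*k**2 + 25*k + 27).
Δs = 3**k*(6*k**2 + 25*k + 27)*factorial(k + 1), as required.
Sum = s_(4) − s_(0); s_(4) = 106920, s_(0) = 3 ⇒ 106917.

Σ = 106917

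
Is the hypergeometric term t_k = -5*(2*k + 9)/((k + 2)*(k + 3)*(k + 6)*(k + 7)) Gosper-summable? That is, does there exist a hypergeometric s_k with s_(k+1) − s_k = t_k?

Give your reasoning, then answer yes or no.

Yes. s_k = 5*k*(-k - 8)/(12*(k**2 + 8*k + 12)).

The ratio is (k + 2)*(k + 6)*(2*k + 11)/((k + 4)*(k + 8)*(2*k + 9)).
Take A(k)=k + 2, B(k)=k + 8, C(k)=k**3 + 27*k**2/2 + 121*k/2 + 90.
Set up (k + 2)·f(k+1) − (k + 7)·f(k) − (k**3 + 27*k**2/2 + 121*k/2 + 90) = 0.
Degrees (1,1,3) ⇒ d ≤ 5.
Match coefficients ⇒ f(k) = k*(k + 3)*(k + 4)*(k + 5)*(k + 8)/24.
Certificate R = B(k−1)f/C = k*(k + 3)*(k + 7)*(k + 8)/(12*(2*k + 9)) gives s_k = 5*k*(-k - 8)/(12*(k**2 + 8*k + 12)).
s_(k+1) − s_k = 5*(-2*k - 9)/(k**4 + 18*k**3 + 113*k**2 + 288*k + 252) = t_k.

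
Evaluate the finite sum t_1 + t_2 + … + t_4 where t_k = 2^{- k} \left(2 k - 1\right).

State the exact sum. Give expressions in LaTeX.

r(k) = (2*k + 1)/(2*(2*k - 1)) after simplifying.
Take A(k)=1/2, B(k)=1, C(k)=k - 1/2.
Key eq: (1/2)·f(k+1) = (1)·f(k) + (k - 1/2).
d = 1 from the (0,0,1) case.
Coefficient equations give f(k) = -2*k - 1.
Then R = B(k−1)f/C = -2*(2*k + 1)/(2*k - 1), so s_k = R(k)·t_k = 2*(-2*k - 1)/2**k.
Check: Δs_k = (2*k - 1)/2**k. ✓
Evaluate s at k=5 and k=1: -11/16 and -3; difference 37/16.

Σ = 37/16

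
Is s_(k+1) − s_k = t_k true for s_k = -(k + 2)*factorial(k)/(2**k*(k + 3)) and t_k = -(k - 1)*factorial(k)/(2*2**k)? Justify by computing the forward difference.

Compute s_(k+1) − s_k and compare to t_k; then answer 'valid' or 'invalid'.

Invalid: residual (k**2 + 2*k - 5)*factorial(k)/(2*2**k*(k + 3)*(k + 4)) ≠ 0.

s_(k+1) = -(k + 3)*factorial(k + 1)/(2*2**k*(k + 4))
s_(k+1) − s_k = -(k**3 + 5*k**2 + 3*k - 7)*factorial(k)/(2*2**k*(k + 3)*(k + 4))
(s_(k+1) − s_k) − t_k = (k**2 + 2*k - 5)*factorial(k)/(2*2**k*(k + 3)*(k + 4))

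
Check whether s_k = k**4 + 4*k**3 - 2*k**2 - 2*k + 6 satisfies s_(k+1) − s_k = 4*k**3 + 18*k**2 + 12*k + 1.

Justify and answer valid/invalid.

s_(k+1) = k**4 + 8*k**3 + 16*k**2 + 10*k + 7
s_(k+1) − s_k = 4*k**3 + 18*k**2 + 12*k + 1
(s_(k+1) − s_k) − t_k = 0

valid; difference matches t_k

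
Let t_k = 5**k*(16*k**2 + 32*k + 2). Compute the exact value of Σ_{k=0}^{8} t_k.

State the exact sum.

r(k) = 5*(8*k**2 + 32*k + 25)/(8*k**2 + 16*k + 1) after simplifying.
A = 5, B = 1, C = k**2 + 2*k + 1/8.
f must satisfy (5)·f(k+1) − (1)·f(k) = k**2 + 2*k + 1/8.
d = 2 from the (0,0,2) case.
Match coefficients ⇒ f(k) = (k - 1)*(2*k + 1)/8.
Certificate R = B(k−1)f/C = (k - 1)*(2*k + 1)/(8*k**2 + 16*k + 1) gives s_k = 2*5**k*(2*k**2 - k - 1).
s_(k+1) − s_k = 5**k*(16*k**2 + 32*k + 2) = t_k.
Telescoping: Σ = s_(9) − s_(0) = 593750000 − (-2) = 593750002.

Σ = 593750002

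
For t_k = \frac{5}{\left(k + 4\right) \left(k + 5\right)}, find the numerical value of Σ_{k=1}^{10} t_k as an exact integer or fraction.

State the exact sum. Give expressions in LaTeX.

t_(k+1)/t_k = (k + 4)/(k + 6).
Normal form (A,B,C) = (k + 4, k + 6, 1).
Solve (k + 4)·f(k+1) − (k + 5)·f(k) = 1.
Degrees (1,1,0) ⇒ d ≤ 1.
Solve for f: f(k) = k/4 (degree 1 ≤ 1).
Certificate R = B(k−1)f/C = k*(k + 5)/4 gives s_k = 5*k/(4*(k + 4)).
s_(k+1) − s_k = 5/(k**2 + 9*k + 20) = t_k.
Sum = s_(11) − s_(1); s_(11) = 11/12, s_(1) = 1/4 ⇒ 2/3.

Σ = 2/3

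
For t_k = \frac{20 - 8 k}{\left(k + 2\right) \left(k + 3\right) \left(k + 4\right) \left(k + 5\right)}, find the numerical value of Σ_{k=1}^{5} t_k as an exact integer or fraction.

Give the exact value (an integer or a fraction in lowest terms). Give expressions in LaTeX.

The ratio is (k + 2)*(2*k - 3)/((k + 6)*(2*k - 5)).
A = k + 2, B = k + 6, C = k - 5/2.
Need (k + 2)·f(k+1) − (k + 5)·f(k) = k - 5/2.
From deg A=1, deg B=1, deg C=1: d=3.
Solving with deg f ≤ 3: f(k) = -k*(k**2 + 9*k + 50)/48.
So s_k = (B(k−1)f/C)·t_k = (-k*(k + 5)*(k**2 + 9*k + 50)/(24*(2*k - 5)))·t_k = k*(k**2 + 9*k + 50)/(6*(k + 2)*(k + 3)*(k + 4)).
Δs = 4*(5 - 2*k)/(k**4 + 14*k**3 + 71*k**2 + 154*k + 120), as required.
Sum = s_(6) − s_(1); s_(6) = 7/36, s_(1) = 1/6 ⇒ 1/36.

Σ = 1/36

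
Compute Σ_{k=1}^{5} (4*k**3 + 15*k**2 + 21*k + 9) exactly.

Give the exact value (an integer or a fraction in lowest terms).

Σ = 2085

r(k) = (4*k**3 + 27*k**2 + 63*k + 49)/(4*k**3 + 15*k**2 + 21*k + 9) after simplifying.
Factor: A=1; B=1; C=k**3 + 15*k**2/4 + 21*k/4 + 9/4.
Set up (1)·f(k+1) − (1)·f(k) − (k**3 + 15*k**2/4 + 21*k/4 + 9/4) = 0.
From deg A=0, deg B=0, deg C=3: d=4.
Solve for f: f(k) = k*(k**3 + 3*k**2 + 4*k + 1)/4 (degree 4 ≤ 4).
So s_k = (B(k−1)f/C)·t_k = (k*(k**3 + 3*k**2 + 4*k + 1)/((4*k + 3)*(k**2 + 3*k + 3)))·t_k = k*(k**3 + 3*k**2 + 4*k + 1).
Check: Δs_k = 4*k**3 + 15*k**2 + 21*k + 9. ✓
Sum = s_(6) − s_(1); s_(6) = 2094, s_(1) = 9 ⇒ 2085.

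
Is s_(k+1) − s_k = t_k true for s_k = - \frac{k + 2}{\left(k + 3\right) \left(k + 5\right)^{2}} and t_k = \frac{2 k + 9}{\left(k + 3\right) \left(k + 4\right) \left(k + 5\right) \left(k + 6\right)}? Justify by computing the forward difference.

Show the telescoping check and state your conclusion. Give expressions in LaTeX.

Invalid: residual \frac{3 \left(- 3 k^{2} - 29 k - 69\right)}{k^{6} + 29 k^{5} + 347 k^{4} + 2191 k^{3} + 7692 k^{2} + 14220 k + 10800} ≠ 0.

s_(k+1) = (-k - 3)/((k + 4)*(k + 6)**2)
s_(k+1) − s_k = ((k + 2)*(k + 4)*(k + 6)**2 - (k + 3)**2*(k + 5)**2)/((k + 3)*(k + 4)*(k + 5)**2*(k + 6)**2)
(s_(k+1) − s_k) − t_k = 3*(-3*k**2 - 29*k - 69)/(k**6 + 29*k**5 + 347*k**4 + 2191*k**3 + 7692*k**2 + 14220*k + 10800)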